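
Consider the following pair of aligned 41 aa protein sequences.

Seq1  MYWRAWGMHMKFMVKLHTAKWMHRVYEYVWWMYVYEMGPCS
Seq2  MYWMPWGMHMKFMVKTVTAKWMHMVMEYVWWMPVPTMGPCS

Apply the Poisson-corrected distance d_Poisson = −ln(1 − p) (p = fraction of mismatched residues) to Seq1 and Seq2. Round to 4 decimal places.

The sequences differ at positions 4 (R/M), 5 (A/P), 16 (L/T), 17 (H/V), 24 (R/M), 26 (Y/M), 33 (Y/P), 35 (Y/P), 36 (E/T).
p = 9/41 = 0.219512.
d = −ln(1 − 0.219512) = −ln(0.780488) = 0.2478.

0.2478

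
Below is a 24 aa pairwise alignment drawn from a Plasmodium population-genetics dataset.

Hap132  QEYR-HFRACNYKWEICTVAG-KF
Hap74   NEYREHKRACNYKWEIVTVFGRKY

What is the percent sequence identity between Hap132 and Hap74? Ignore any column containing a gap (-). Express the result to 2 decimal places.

77.27%

Excluding the 2 gap columns leaves 22 comparable sites.
Mismatches occur at site 1 (Q/N), site 7 (F/K), site 17 (C/V), site 20 (A/F), site 24 (F/Y).
17 of the 22 comparable sites match, so the percent identity is 17/22 × 100 = 77.27%.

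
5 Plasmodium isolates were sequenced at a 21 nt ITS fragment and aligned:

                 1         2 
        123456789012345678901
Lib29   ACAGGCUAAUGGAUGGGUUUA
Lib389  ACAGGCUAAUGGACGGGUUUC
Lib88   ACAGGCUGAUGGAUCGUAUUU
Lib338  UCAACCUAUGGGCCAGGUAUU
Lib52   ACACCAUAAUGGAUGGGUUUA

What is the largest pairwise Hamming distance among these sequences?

12

Pairwise Hamming distances:
  Lib29 vs Lib389: 2
  Lib29 vs Lib88: 5
  Lib29 vs Lib338: 10
  Lib29 vs Lib52: 3
  Lib389 vs Lib88: 6
  Lib389 vs Lib338: 9
  Lib389 vs Lib52: 5
  Lib88 vs Lib338: 12
  Lib88 vs Lib52: 8
  Lib338 vs Lib52: 10
The largest is 12, between Lib88 and Lib338.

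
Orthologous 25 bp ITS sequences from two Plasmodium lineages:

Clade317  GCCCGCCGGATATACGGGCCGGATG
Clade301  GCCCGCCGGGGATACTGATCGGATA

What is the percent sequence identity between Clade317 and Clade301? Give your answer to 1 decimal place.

The sequences differ at positions 10 (A/G), 11 (T/G), 16 (G/T), 18 (G/A), 19 (C/T), 25 (G/A).
19 of the 25 sites match, so the percent identity is 19/25 × 100 = 76.0%.

76.0%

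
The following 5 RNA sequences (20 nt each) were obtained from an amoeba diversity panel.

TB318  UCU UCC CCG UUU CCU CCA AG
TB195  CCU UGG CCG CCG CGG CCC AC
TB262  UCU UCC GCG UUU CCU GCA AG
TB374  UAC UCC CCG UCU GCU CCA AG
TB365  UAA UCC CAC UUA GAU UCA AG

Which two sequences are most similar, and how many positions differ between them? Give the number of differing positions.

Pairwise Hamming distances:
  TB318 vs TB195: 10
  TB318 vs TB262: 2
  TB318 vs TB374: 4
  TB318 vs TB365: 8
  TB195 vs TB262: 12
  TB195 vs TB374: 12
  TB195 vs TB365: 16
  TB262 vs TB374: 6
  TB262 vs TB365: 9
  TB374 vs TB365: 7
The smallest is 2, between TB318 and TB262.

2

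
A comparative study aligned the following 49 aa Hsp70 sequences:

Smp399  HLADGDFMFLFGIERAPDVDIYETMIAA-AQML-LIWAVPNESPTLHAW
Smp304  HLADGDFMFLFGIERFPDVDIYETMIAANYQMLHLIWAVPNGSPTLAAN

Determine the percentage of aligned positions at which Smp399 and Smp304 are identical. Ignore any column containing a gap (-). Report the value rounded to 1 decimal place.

Excluding the 2 gap columns leaves 47 comparable sites.
Mismatches occur at site 16 (A/F), site 30 (A/Y), site 42 (E/G), site 47 (H/A), site 49 (W/N).
42 of the 47 comparable sites match, so the percent identity is 42/47 × 100 = 89.4%.

89.4%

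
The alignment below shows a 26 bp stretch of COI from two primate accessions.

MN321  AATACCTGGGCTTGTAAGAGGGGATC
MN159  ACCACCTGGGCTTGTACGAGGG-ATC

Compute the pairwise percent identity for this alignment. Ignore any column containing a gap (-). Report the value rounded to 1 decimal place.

Excluding the 1 gap column leaves 25 comparable sites.
Mismatches occur at site 2 (A/C), site 3 (T/C), site 17 (A/C).
22 of the 25 comparable sites match, so the percent identity is 22/25 × 100 = 88.0%.

88.0%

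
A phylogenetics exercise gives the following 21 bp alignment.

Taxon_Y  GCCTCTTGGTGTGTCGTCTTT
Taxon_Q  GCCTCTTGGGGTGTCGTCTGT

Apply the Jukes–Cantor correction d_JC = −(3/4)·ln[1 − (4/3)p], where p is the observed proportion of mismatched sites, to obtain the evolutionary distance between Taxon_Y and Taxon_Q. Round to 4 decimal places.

0.1019

Mismatches occur at site 10 (T↔G), site 20 (T↔G).
p = 2/21 = 0.095238.
d = −0.75 · ln(1 − (4/3)·0.095238) = −0.75 · ln(0.873016) = −0.75 · (-0.135801) = 0.1019.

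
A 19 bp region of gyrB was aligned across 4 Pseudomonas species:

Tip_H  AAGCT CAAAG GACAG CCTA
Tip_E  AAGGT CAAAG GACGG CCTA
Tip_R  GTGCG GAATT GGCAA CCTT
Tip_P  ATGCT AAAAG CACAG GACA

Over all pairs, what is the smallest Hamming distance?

2

Pairwise Hamming distances:
  Tip_H vs Tip_E: 2
  Tip_H vs Tip_R: 9
  Tip_H vs Tip_P: 6
  Tip_E vs Tip_R: 11
  Tip_E vs Tip_P: 8
  Tip_R vs Tip_P: 12
The smallest is 2, between Tip_H and Tip_E.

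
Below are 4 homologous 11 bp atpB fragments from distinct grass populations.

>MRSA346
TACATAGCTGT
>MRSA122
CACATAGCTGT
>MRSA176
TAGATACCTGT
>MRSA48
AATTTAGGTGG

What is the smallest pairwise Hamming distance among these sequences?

Pairwise Hamming distances:
  MRSA346 vs MRSA122: 1
  MRSA346 vs MRSA176: 2
  MRSA346 vs MRSA48: 5
  MRSA122 vs MRSA176: 3
  MRSA122 vs MRSA48: 5
  MRSA176 vs MRSA48: 6
The smallest is 1, between MRSA346 and MRSA122.

1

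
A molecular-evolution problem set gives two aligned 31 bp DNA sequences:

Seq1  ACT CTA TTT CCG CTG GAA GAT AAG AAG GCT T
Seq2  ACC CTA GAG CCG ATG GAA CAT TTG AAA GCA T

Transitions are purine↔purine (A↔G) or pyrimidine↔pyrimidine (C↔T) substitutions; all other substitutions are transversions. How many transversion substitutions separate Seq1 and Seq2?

8

Differing sites — 3:T/C (Ti); 7:T/G (Tv); 8:T/A (Tv); 9:T/G (Tv); 13:C/A (Tv); 19:G/C (Tv); 22:A/T (Tv); 23:A/T (Tv); 27:G/A (Ti); 30:T/A (Tv).
Of the 10 differences, 2 transitions and 8 transversions, so the answer is 8.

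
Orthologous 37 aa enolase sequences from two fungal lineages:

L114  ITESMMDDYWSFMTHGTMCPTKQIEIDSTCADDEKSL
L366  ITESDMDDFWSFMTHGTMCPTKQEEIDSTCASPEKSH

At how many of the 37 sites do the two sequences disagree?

Mismatches occur at site 5 (M/D), site 9 (Y/F), site 24 (I/E), site 32 (D/S), site 33 (D/P), site 37 (L/H).
That gives 6 mismatches out of 37 aligned sites, so the Hamming distance is 6.

6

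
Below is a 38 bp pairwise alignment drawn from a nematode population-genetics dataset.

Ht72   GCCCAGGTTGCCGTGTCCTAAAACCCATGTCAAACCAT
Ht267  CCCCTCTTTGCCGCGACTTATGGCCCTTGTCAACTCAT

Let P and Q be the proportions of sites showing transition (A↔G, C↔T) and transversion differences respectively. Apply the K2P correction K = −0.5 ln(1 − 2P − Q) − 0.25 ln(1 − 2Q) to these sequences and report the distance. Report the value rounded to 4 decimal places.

0.4576

Mismatches occur at site 1 (G↔C, transversion), site 5 (A↔T, transversion), site 6 (G↔C, transversion), site 7 (G↔T, transversion), site 14 (T↔C, transition), site 16 (T↔A, transversion), site 18 (C↔T, transition), site 21 (A↔T, transversion), site 22 (A↔G, transition), site 23 (A↔G, transition), site 27 (A↔T, transversion), site 34 (A↔C, transversion), site 35 (C↔T, transition).
Of the 13 differences, 5 transitions and 8 transversions over 38 sites: P = 5/38 = 0.131579, Q = 8/38 = 0.210526.
d = −0.5·ln(0.526316) − 0.25·ln(0.578948) = −0.5·(-0.641853) − 0.25·(-0.546543) = 0.4576.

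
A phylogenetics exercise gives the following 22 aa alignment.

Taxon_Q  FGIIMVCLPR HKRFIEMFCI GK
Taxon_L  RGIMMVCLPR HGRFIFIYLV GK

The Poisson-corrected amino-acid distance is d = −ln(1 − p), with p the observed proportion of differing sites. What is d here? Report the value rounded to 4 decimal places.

The sequences differ at positions 1 (F/R), 4 (I/M), 12 (K/G), 16 (E/F), 17 (M/I), 18 (F/Y), 19 (C/L), 20 (I/V).
p = 8/22 = 0.363636.
d = −ln(1 − 0.363636) = −ln(0.636364) = 0.4520.

0.4520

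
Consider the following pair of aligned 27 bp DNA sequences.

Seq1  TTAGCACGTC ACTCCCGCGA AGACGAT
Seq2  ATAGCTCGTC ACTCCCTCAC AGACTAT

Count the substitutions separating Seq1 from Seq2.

Differing sites — 1:T/A; 6:A/T; 17:G/T; 19:G/A; 20:A/C; 25:G/T.
That gives 6 mismatches out of 27 aligned sites, so the Hamming distance is 6.

6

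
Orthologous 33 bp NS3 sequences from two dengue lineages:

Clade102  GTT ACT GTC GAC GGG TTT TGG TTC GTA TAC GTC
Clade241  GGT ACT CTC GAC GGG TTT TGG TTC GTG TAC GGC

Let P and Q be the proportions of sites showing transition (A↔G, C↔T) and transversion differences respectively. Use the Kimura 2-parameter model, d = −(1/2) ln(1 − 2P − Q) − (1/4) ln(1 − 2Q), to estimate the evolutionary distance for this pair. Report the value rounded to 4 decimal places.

0.1323

Mismatches occur at site 2 (T↔G, transversion), site 7 (G↔C, transversion), site 27 (A↔G, transition), site 32 (T↔G, transversion).
Of the 4 differences, 1 transition and 3 transversions over 33 sites: P = 1/33 = 0.030303, Q = 3/33 = 0.090909.
d = −0.5·ln(0.848485) − 0.25·ln(0.818182) = −0.5·(-0.164303) − 0.25·(-0.200670) = 0.1323.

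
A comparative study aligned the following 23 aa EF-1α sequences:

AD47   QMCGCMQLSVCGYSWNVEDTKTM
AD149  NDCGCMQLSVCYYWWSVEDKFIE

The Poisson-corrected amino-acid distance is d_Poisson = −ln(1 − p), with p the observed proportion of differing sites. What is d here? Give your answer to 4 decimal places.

Mismatches occur at site 1 (Q↔N), site 2 (M↔D), site 12 (G↔Y), site 14 (S↔W), site 16 (N↔S), site 20 (T↔K), site 21 (K↔F), site 22 (T↔I), site 23 (M↔E).
p = 9/23 = 0.391304.
d = −ln(1 − 0.391304) = −ln(0.608696) = 0.4964.

0.4964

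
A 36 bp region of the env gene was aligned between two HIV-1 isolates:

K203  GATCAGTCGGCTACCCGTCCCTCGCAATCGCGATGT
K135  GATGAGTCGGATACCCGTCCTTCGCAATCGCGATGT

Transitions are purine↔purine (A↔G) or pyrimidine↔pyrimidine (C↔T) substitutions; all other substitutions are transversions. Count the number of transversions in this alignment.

2

Mismatches occur at site 4 (C↔G, transversion), site 11 (C↔A, transversion), site 21 (C↔T, transition).
Of the 3 differences, 1 transition and 2 transversions, so the answer is 2.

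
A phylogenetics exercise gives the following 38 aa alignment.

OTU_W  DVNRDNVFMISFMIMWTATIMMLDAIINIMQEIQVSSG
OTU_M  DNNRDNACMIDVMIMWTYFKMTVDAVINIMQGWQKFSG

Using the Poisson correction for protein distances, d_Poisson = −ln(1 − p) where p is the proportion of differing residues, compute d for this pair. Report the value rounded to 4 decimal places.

Differing sites — 2:V/N; 7:V/A; 8:F/C; 11:S/D; 12:F/V; 18:A/Y; 19:T/F; 20:I/K; 22:M/T; 23:L/V; 26:I/V; 32:E/G; 33:I/W; 35:V/K; 36:S/F.
p = 15/38 = 0.394737.
d = −ln(1 − 0.394737) = −ln(0.605263) = 0.5021.

0.5021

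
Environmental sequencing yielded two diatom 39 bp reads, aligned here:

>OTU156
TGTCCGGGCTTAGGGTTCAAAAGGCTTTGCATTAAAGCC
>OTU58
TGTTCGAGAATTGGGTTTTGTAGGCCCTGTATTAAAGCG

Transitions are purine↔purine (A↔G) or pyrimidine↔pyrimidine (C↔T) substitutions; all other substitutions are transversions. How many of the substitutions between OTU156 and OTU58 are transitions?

The sequences differ at positions 4 (C/T, transition), 7 (G/A, transition), 9 (C/A, transversion), 10 (T/A, transversion), 12 (A/T, transversion), 18 (C/T, transition), 19 (A/T, transversion), 20 (A/G, transition), 21 (A/T, transversion), 26 (T/C, transition), 27 (T/C, transition), 30 (C/T, transition), 39 (C/G, transversion).
Of the 13 differences, 7 transitions and 6 transversions, so the answer is 7.

7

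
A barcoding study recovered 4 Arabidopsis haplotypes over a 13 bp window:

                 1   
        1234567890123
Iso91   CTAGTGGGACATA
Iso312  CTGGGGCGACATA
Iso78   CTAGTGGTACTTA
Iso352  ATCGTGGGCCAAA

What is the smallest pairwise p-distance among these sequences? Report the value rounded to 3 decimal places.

0.154

Pairwise Hamming distances:
  Iso91 vs Iso312: 3
  Iso91 vs Iso78: 2
  Iso91 vs Iso352: 4
  Iso312 vs Iso78: 5
  Iso312 vs Iso352: 6
  Iso78 vs Iso352: 6
The smallest is 2 mismatches, between Iso91 and Iso78; p = 2/13 = 0.154.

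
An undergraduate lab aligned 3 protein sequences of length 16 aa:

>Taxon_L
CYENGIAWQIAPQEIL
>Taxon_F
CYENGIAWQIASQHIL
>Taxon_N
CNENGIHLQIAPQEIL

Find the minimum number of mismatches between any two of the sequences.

Pairwise Hamming distances:
  Taxon_L vs Taxon_F: 2
  Taxon_L vs Taxon_N: 3
  Taxon_F vs Taxon_N: 5
The smallest is 2, between Taxon_L and Taxon_F.

2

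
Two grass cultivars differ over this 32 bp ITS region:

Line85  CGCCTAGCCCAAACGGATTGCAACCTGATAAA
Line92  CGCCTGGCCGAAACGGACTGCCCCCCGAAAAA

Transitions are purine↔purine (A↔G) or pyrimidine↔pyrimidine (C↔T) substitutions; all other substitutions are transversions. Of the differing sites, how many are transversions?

4

Mismatches occur at site 6 (A/G, transition), site 10 (C/G, transversion), site 18 (T/C, transition), site 22 (A/C, transversion), site 23 (A/C, transversion), site 26 (T/C, transition), site 29 (T/A, transversion).
Of the 7 differences, 3 transitions and 4 transversions, so the answer is 4.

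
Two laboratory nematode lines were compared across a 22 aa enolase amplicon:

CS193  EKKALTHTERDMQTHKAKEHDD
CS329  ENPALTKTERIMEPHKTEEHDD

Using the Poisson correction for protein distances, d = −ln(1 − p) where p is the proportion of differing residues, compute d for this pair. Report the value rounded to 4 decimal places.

The sequences differ at positions 2 (K/N), 3 (K/P), 7 (H/K), 11 (D/I), 13 (Q/E), 14 (T/P), 17 (A/T), 18 (K/E).
p = 8/22 = 0.363636.
d = −ln(1 − 0.363636) = −ln(0.636364) = 0.4520.

0.4520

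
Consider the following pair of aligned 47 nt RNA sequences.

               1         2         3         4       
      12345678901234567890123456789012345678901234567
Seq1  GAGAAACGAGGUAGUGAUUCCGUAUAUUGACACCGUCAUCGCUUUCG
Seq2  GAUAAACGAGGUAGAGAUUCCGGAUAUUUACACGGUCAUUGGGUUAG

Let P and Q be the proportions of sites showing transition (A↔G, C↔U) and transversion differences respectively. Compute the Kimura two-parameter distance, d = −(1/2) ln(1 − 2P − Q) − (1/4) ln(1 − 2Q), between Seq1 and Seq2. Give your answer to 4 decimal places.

Mismatches occur at site 3 (G/U, transversion), site 15 (U/A, transversion), site 23 (U/G, transversion), site 29 (G/U, transversion), site 34 (C/G, transversion), site 40 (C/U, transition), site 42 (C/G, transversion), site 43 (U/G, transversion), site 46 (C/A, transversion).
Of the 9 differences, 1 transition and 8 transversions over 47 sites: P = 1/47 = 0.021277, Q = 8/47 = 0.170213.
d = −0.5·ln(0.787233) − 0.25·ln(0.659574) = −0.5·(-0.239231) − 0.25·(-0.416161) = 0.2237.

0.2237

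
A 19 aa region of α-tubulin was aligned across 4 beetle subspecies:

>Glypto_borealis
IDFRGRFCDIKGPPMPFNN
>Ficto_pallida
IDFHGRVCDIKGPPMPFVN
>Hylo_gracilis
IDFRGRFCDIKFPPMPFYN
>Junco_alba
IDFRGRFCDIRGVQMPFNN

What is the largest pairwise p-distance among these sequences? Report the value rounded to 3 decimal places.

Pairwise Hamming distances:
  Glypto_borealis vs Ficto_pallida: 3
  Glypto_borealis vs Hylo_gracilis: 2
  Glypto_borealis vs Junco_alba: 3
  Ficto_pallida vs Hylo_gracilis: 4
  Ficto_pallida vs Junco_alba: 6
  Hylo_gracilis vs Junco_alba: 5
The largest is 6 mismatches, between Ficto_pallida and Junco_alba; p = 6/19 = 0.316.

0.316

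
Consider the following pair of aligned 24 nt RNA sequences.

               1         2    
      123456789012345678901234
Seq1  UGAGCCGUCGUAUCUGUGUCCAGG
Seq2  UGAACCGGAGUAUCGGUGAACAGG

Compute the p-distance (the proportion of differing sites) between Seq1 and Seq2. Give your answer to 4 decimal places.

Differing sites — 4:G/A; 8:U/G; 9:C/A; 15:U/G; 19:U/A; 20:C/A.
There are 6 differences over 24 sites, so p = 6/24 = 0.2500.

0.2500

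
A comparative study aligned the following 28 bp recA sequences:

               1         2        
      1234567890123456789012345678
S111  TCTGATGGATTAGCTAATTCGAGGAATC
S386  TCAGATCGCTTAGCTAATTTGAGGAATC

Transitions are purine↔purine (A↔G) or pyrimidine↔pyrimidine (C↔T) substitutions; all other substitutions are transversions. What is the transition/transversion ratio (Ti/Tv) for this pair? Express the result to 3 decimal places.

Differing sites — 3:T/A (Tv); 7:G/C (Tv); 9:A/C (Tv); 20:C/T (Ti).
Of the 4 differences, 1 transition and 3 transversions, so Ti/Tv = 1/3 = 0.333.

0.333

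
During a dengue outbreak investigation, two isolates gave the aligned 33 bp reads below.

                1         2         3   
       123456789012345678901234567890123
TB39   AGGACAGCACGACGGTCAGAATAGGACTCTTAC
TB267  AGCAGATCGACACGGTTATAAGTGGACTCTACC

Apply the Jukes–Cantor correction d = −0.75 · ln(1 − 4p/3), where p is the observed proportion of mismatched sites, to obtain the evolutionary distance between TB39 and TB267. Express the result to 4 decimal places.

Mismatches occur at site 3 (G↔C), site 5 (C↔G), site 7 (G↔T), site 9 (A↔G), site 10 (C↔A), site 11 (G↔C), site 17 (C↔T), site 19 (G↔T), site 22 (T↔G), site 23 (A↔T), site 31 (T↔A), site 32 (A↔C).
p = 12/33 = 0.363636.
d = −0.75 · ln(1 − (4/3)·0.363636) = −0.75 · ln(0.515152) = −0.75 · (-0.663293) = 0.4975.

0.4975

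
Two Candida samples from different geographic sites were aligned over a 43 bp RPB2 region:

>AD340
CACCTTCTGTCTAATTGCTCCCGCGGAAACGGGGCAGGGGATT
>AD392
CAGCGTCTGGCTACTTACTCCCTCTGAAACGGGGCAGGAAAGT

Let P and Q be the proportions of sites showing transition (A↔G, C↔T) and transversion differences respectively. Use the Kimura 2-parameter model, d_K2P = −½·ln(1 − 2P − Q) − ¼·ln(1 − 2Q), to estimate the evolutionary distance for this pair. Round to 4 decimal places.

0.2785

Differing sites — 3:C/G (Tv); 5:T/G (Tv); 10:T/G (Tv); 14:A/C (Tv); 17:G/A (Ti); 23:G/T (Tv); 25:G/T (Tv); 39:G/A (Ti); 40:G/A (Ti); 42:T/G (Tv).
Of the 10 differences, 3 transitions and 7 transversions over 43 sites: P = 3/43 = 0.069767, Q = 7/43 = 0.162791.
d = −0.5·ln(0.697675) − 0.25·ln(0.674418) = −0.5·(-0.360002) − 0.25·(-0.393905) = 0.2785.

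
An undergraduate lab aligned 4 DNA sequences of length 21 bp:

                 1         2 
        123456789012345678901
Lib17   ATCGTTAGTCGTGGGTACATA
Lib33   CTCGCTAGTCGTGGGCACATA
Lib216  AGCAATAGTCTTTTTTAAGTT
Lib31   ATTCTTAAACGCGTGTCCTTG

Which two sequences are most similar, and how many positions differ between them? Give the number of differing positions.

Pairwise Hamming distances:
  Lib17 vs Lib33: 3
  Lib17 vs Lib216: 10
  Lib17 vs Lib31: 9
  Lib33 vs Lib216: 12
  Lib33 vs Lib31: 12
  Lib216 vs Lib31: 14
The smallest is 3, between Lib17 and Lib33.

3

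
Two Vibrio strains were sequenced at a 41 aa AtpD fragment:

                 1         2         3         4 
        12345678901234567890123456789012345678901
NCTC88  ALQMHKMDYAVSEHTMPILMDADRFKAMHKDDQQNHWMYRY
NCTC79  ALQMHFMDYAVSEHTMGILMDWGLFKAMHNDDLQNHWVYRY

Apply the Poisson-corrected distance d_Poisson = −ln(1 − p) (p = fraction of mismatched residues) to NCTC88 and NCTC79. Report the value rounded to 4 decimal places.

0.2171

Differing sites — 6:K/F; 17:P/G; 22:A/W; 23:D/G; 24:R/L; 30:K/N; 33:Q/L; 38:M/V.
p = 8/41 = 0.195122.
d = −ln(1 − 0.195122) = −ln(0.804878) = 0.2171.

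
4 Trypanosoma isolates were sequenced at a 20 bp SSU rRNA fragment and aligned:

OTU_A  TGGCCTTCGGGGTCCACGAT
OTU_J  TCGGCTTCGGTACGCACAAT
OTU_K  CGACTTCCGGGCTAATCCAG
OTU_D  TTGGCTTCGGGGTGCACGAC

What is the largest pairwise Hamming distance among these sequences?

14

Pairwise Hamming distances:
  OTU_A vs OTU_J: 7
  OTU_A vs OTU_K: 10
  OTU_A vs OTU_D: 4
  OTU_J vs OTU_K: 14
  OTU_J vs OTU_D: 6
  OTU_K vs OTU_D: 12
The largest is 14, between OTU_J and OTU_K.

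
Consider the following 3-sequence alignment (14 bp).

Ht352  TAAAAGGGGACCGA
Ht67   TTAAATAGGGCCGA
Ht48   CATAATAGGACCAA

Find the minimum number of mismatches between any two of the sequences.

4

Pairwise Hamming distances:
  Ht352 vs Ht67: 4
  Ht352 vs Ht48: 5
  Ht67 vs Ht48: 5
The smallest is 4, between Ht352 and Ht67.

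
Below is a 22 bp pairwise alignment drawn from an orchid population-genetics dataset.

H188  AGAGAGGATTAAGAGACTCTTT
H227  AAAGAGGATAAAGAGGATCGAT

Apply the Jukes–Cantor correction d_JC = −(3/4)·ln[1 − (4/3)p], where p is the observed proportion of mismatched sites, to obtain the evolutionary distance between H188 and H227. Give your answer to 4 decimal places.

0.3390

The sequences differ at positions 2 (G/A), 10 (T/A), 16 (A/G), 17 (C/A), 20 (T/G), 21 (T/A).
p = 6/22 = 0.272727.
d = −0.75 · ln(1 − (4/3)·0.272727) = −0.75 · ln(0.636364) = −0.75 · (-0.451985) = 0.3390.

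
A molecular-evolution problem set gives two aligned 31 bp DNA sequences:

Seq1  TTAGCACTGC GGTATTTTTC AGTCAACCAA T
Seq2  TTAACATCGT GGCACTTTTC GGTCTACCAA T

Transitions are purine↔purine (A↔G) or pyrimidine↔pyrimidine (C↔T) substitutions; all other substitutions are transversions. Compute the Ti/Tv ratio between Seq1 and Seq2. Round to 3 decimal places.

Mismatches occur at site 4 (G→A, transition), site 7 (C→T, transition), site 8 (T→C, transition), site 10 (C→T, transition), site 13 (T→C, transition), site 15 (T→C, transition), site 21 (A→G, transition), site 25 (A→T, transversion).
Of the 8 differences, 7 transitions and 1 transversion, so Ti/Tv = 7/1 = 7.000.

7.000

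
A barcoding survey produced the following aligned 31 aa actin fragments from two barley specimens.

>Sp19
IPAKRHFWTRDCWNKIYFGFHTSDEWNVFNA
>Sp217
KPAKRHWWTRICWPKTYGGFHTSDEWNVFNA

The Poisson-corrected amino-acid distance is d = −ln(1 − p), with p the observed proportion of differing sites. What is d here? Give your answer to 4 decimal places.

The sequences differ at positions 1 (I/K), 7 (F/W), 11 (D/I), 14 (N/P), 16 (I/T), 18 (F/G).
p = 6/31 = 0.193548.
d = −ln(1 − 0.193548) = −ln(0.806452) = 0.2151.

0.2151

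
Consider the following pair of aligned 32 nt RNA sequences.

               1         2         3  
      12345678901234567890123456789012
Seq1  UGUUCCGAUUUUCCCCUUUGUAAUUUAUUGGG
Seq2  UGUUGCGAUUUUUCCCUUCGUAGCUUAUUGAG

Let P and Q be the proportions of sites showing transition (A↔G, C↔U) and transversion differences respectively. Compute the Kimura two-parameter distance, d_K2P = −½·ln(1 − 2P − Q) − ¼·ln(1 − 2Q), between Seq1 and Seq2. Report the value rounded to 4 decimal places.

Differing sites — 5:C/G (Tv); 13:C/U (Ti); 19:U/C (Ti); 23:A/G (Ti); 24:U/C (Ti); 31:G/A (Ti).
Of the 6 differences, 5 transitions and 1 transversion over 32 sites: P = 5/32 = 0.156250, Q = 1/32 = 0.031250.
d = −0.5·ln(0.656250) − 0.25·ln(0.937500) = −0.5·(-0.421213) − 0.25·(-0.064539) = 0.2267.

0.2267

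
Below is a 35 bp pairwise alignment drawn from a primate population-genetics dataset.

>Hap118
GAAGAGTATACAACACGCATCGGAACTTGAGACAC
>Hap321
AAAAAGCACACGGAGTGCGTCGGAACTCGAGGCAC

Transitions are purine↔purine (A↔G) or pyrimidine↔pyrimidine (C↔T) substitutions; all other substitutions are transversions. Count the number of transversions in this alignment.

1

The sequences differ at positions 1 (G/A, transition), 4 (G/A, transition), 7 (T/C, transition), 9 (T/C, transition), 12 (A/G, transition), 13 (A/G, transition), 14 (C/A, transversion), 15 (A/G, transition), 16 (C/T, transition), 19 (A/G, transition), 28 (T/C, transition), 32 (A/G, transition).
Of the 12 differences, 11 transitions and 1 transversion, so the answer is 1.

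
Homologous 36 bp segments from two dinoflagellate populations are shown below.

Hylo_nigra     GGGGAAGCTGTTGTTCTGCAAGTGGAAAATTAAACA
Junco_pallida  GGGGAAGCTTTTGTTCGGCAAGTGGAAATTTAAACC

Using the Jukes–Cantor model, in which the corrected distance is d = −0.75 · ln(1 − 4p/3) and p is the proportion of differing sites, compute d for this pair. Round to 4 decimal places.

Mismatches occur at site 10 (G/T), site 17 (T/G), site 29 (A/T), site 36 (A/C).
p = 4/36 = 0.111111.
d = −0.75 · ln(1 − (4/3)·0.111111) = −0.75 · ln(0.851852) = −0.75 · (-0.160342) = 0.1203.

0.1203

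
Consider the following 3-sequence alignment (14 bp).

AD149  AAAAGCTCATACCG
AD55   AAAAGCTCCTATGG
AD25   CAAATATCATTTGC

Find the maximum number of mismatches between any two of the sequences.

Pairwise Hamming distances:
  AD149 vs AD55: 3
  AD149 vs AD25: 7
  AD55 vs AD25: 6
The largest is 7, between AD149 and AD25.

7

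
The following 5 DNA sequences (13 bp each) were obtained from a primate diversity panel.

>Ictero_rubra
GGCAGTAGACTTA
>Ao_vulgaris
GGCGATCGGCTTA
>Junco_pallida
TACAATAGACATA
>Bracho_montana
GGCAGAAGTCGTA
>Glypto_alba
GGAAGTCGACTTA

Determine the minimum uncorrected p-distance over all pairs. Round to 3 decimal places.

Pairwise Hamming distances:
  Ictero_rubra vs Ao_vulgaris: 4
  Ictero_rubra vs Junco_pallida: 4
  Ictero_rubra vs Bracho_montana: 3
  Ictero_rubra vs Glypto_alba: 2
  Ao_vulgaris vs Junco_pallida: 6
  Ao_vulgaris vs Bracho_montana: 6
  Ao_vulgaris vs Glypto_alba: 4
  Junco_pallida vs Bracho_montana: 6
  Junco_pallida vs Glypto_alba: 6
  Bracho_montana vs Glypto_alba: 5
The smallest is 2 mismatches, between Ictero_rubra and Glypto_alba; p = 2/13 = 0.154.

0.154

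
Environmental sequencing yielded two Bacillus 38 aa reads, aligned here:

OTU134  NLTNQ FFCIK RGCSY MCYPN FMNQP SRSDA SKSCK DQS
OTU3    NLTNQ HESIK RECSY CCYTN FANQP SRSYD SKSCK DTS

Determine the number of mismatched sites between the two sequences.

10

The sequences differ at positions 6 (F/H), 7 (F/E), 8 (C/S), 12 (G/E), 16 (M/C), 19 (P/T), 22 (M/A), 29 (D/Y), 30 (A/D), 37 (Q/T).
That gives 10 mismatches out of 38 aligned sites, so the Hamming distance is 10.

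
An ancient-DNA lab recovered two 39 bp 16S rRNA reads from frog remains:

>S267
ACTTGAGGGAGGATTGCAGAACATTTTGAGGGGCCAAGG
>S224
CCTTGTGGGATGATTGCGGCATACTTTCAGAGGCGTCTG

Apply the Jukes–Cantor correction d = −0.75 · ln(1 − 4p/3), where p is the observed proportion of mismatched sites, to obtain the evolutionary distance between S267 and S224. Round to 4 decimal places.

0.4408

Differing sites — 1:A/C; 6:A/T; 11:G/T; 18:A/G; 20:A/C; 22:C/T; 24:T/C; 28:G/C; 31:G/A; 35:C/G; 36:A/T; 37:A/C; 38:G/T.
p = 13/39 = 0.333333.
d = −0.75 · ln(1 − (4/3)·0.333333) = −0.75 · ln(0.555556) = −0.75 · (-0.587786) = 0.4408.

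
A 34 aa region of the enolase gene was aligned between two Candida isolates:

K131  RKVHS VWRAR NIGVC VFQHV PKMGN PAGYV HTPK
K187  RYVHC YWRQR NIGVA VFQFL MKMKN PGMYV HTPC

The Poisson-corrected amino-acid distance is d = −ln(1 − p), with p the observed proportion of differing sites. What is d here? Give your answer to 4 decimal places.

The sequences differ at positions 2 (K/Y), 5 (S/C), 6 (V/Y), 9 (A/Q), 15 (C/A), 19 (H/F), 20 (V/L), 21 (P/M), 24 (G/K), 27 (A/G), 28 (G/M), 34 (K/C).
p = 12/34 = 0.352941.
d = −ln(1 − 0.352941) = −ln(0.647059) = 0.4353.

0.4353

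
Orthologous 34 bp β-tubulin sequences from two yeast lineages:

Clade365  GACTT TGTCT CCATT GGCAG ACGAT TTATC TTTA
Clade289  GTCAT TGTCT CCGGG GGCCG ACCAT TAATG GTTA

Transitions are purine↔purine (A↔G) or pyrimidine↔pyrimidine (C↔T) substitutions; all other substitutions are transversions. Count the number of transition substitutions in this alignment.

Mismatches occur at site 2 (A↔T, transversion), site 4 (T↔A, transversion), site 13 (A↔G, transition), site 14 (T↔G, transversion), site 15 (T↔G, transversion), site 19 (A↔C, transversion), site 23 (G↔C, transversion), site 27 (T↔A, transversion), site 30 (C↔G, transversion), site 31 (T↔G, transversion).
Of the 10 differences, 1 transition and 9 transversions, so the answer is 1.

1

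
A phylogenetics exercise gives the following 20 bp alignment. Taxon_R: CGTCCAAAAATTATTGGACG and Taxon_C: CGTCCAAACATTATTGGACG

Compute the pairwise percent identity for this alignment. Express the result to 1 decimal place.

95.0%

The sequences differ at position 9 (A/C).
19 of the 20 sites match, so the percent identity is 19/20 × 100 = 95.0%.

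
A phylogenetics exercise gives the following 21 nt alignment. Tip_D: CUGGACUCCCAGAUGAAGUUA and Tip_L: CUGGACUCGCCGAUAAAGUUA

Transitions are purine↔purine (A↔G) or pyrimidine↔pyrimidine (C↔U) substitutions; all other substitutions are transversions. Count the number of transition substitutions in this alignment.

Mismatches occur at site 9 (C/G, transversion), site 11 (A/C, transversion), site 15 (G/A, transition).
Of the 3 differences, 1 transition and 2 transversions, so the answer is 1.

1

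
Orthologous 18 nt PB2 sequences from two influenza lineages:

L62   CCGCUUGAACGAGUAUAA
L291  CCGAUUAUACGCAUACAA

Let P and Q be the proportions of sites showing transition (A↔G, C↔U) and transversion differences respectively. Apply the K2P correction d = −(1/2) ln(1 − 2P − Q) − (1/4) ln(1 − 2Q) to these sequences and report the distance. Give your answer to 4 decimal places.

Mismatches occur at site 4 (C→A, transversion), site 7 (G→A, transition), site 8 (A→U, transversion), site 12 (A→C, transversion), site 13 (G→A, transition), site 16 (U→C, transition).
Of the 6 differences, 3 transitions and 3 transversions over 18 sites: P = 3/18 = 0.166667, Q = 3/18 = 0.166667.
d = −0.5·ln(0.499999) − 0.25·ln(0.666666) = −0.5·(-0.693149) − 0.25·(-0.405466) = 0.4479.

0.4479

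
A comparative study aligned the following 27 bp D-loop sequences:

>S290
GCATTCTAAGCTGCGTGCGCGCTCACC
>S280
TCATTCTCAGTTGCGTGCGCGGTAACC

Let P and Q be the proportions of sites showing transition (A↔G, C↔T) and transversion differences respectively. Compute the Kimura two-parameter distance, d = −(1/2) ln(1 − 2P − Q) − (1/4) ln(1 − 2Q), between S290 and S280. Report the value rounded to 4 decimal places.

The sequences differ at positions 1 (G/T, transversion), 8 (A/C, transversion), 11 (C/T, transition), 22 (C/G, transversion), 24 (C/A, transversion).
Of the 5 differences, 1 transition and 4 transversions over 27 sites: P = 1/27 = 0.037037, Q = 4/27 = 0.148148.
d = −0.5·ln(0.777778) − 0.25·ln(0.703704) = −0.5·(-0.251314) − 0.25·(-0.351397) = 0.2135.

0.2135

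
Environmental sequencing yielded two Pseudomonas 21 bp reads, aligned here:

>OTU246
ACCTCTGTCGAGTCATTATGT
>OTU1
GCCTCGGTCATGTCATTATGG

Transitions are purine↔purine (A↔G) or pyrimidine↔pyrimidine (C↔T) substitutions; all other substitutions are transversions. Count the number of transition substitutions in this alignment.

The sequences differ at positions 1 (A/G, transition), 6 (T/G, transversion), 10 (G/A, transition), 11 (A/T, transversion), 21 (T/G, transversion).
Of the 5 differences, 2 transitions and 3 transversions, so the answer is 2.

2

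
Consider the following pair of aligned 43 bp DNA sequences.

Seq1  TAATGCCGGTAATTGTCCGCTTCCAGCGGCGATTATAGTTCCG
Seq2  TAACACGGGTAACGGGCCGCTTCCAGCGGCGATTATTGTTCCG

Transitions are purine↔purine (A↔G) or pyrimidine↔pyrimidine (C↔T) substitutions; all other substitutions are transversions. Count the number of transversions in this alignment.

4

Mismatches occur at site 4 (T/C, transition), site 5 (G/A, transition), site 7 (C/G, transversion), site 13 (T/C, transition), site 14 (T/G, transversion), site 16 (T/G, transversion), site 37 (A/T, transversion).
Of the 7 differences, 3 transitions and 4 transversions, so the answer is 4.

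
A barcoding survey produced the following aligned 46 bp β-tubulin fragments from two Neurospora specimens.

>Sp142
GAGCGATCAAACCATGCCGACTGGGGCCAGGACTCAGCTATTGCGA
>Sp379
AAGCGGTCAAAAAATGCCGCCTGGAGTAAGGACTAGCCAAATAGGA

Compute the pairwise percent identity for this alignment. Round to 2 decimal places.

67.39%

Mismatches occur at site 1 (G/A), site 6 (A/G), site 12 (C/A), site 13 (C/A), site 20 (A/C), site 25 (G/A), site 27 (C/T), site 28 (C/A), site 35 (C/A), site 36 (A/G), site 37 (G/C), site 39 (T/A), site 41 (T/A), site 43 (G/A), site 44 (C/G).
31 of the 46 sites match, so the percent identity is 31/46 × 100 = 67.39%.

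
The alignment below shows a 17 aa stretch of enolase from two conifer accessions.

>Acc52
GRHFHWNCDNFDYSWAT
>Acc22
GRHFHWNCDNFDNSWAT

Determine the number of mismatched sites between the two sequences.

1

Differing sites — 13:Y/N.
That gives 1 mismatch out of 17 aligned sites, so the Hamming distance is 1.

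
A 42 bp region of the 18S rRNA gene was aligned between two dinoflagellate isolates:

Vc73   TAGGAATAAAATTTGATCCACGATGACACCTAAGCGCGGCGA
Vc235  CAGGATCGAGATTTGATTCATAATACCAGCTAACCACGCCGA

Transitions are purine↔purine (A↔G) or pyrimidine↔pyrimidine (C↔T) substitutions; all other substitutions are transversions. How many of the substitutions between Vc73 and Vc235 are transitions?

The sequences differ at positions 1 (T/C, transition), 6 (A/T, transversion), 7 (T/C, transition), 8 (A/G, transition), 10 (A/G, transition), 18 (C/T, transition), 21 (C/T, transition), 22 (G/A, transition), 25 (G/A, transition), 26 (A/C, transversion), 29 (C/G, transversion), 34 (G/C, transversion), 36 (G/A, transition), 39 (G/C, transversion).
Of the 14 differences, 9 transitions and 5 transversions, so the answer is 9.

9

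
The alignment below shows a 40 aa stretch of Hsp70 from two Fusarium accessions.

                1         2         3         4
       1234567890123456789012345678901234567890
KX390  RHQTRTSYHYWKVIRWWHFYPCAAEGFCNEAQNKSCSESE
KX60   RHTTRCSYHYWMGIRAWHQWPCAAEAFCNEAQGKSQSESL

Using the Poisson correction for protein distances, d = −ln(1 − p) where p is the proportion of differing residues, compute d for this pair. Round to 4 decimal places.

0.3216

Mismatches occur at site 3 (Q→T), site 6 (T→C), site 12 (K→M), site 13 (V→G), site 16 (W→A), site 19 (F→Q), site 20 (Y→W), site 26 (G→A), site 33 (N→G), site 36 (C→Q), site 40 (E→L).
p = 11/40 = 0.275000.
d = −ln(1 − 0.275000) = −ln(0.725000) = 0.3216.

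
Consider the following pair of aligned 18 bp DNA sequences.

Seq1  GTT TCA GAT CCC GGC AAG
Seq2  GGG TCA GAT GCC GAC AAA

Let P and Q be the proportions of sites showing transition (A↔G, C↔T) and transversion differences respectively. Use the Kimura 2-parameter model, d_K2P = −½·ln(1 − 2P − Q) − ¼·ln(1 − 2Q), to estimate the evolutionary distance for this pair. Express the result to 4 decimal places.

Differing sites — 2:T/G (Tv); 3:T/G (Tv); 10:C/G (Tv); 14:G/A (Ti); 18:G/A (Ti).
Of the 5 differences, 2 transitions and 3 transversions over 18 sites: P = 2/18 = 0.111111, Q = 3/18 = 0.166667.
d = −0.5·ln(0.611111) − 0.25·ln(0.666666) = −0.5·(-0.492477) − 0.25·(-0.405466) = 0.3476.

0.3476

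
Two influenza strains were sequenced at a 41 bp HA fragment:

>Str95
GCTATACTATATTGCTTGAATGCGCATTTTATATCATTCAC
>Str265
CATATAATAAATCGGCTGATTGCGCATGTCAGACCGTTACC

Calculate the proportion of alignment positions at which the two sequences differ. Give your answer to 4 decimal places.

Mismatches occur at site 1 (G↔C), site 2 (C↔A), site 7 (C↔A), site 10 (T↔A), site 13 (T↔C), site 15 (C↔G), site 16 (T↔C), site 20 (A↔T), site 28 (T↔G), site 30 (T↔C), site 32 (T↔G), site 34 (T↔C), site 36 (A↔G), site 39 (C↔A), site 40 (A↔C).
There are 15 differences over 41 sites, so p = 15/41 = 0.3659.

0.3659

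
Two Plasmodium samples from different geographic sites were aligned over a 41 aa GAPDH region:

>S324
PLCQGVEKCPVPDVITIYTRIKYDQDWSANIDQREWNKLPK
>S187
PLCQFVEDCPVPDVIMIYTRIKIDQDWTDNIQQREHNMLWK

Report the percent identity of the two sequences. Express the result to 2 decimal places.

Mismatches occur at site 5 (G→F), site 8 (K→D), site 16 (T→M), site 23 (Y→I), site 28 (S→T), site 29 (A→D), site 32 (D→Q), site 36 (W→H), site 38 (K→M), site 40 (P→W).
31 of the 41 sites match, so the percent identity is 31/41 × 100 = 75.61%.

75.61%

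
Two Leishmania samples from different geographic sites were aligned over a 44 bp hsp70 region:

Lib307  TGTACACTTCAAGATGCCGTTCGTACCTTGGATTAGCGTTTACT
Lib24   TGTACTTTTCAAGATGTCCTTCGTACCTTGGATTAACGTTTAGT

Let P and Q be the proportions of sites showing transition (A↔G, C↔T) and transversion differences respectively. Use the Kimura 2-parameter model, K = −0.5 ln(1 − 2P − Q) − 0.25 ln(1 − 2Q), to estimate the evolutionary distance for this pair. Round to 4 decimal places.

Mismatches occur at site 6 (A↔T, transversion), site 7 (C↔T, transition), site 17 (C↔T, transition), site 19 (G↔C, transversion), site 36 (G↔A, transition), site 43 (C↔G, transversion).
Of the 6 differences, 3 transitions and 3 transversions over 44 sites: P = 3/44 = 0.068182, Q = 3/44 = 0.068182.
d = −0.5·ln(0.795454) − 0.25·ln(0.863636) = −0.5·(-0.228842) − 0.25·(-0.146604) = 0.1511.

0.1511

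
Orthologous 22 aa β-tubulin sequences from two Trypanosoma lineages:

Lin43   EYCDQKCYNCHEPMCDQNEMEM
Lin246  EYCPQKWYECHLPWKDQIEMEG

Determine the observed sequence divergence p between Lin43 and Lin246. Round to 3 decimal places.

The sequences differ at positions 4 (D/P), 7 (C/W), 9 (N/E), 12 (E/L), 14 (M/W), 15 (C/K), 18 (N/I), 22 (M/G).
There are 8 differences over 22 sites, so p = 8/22 = 0.364.

0.364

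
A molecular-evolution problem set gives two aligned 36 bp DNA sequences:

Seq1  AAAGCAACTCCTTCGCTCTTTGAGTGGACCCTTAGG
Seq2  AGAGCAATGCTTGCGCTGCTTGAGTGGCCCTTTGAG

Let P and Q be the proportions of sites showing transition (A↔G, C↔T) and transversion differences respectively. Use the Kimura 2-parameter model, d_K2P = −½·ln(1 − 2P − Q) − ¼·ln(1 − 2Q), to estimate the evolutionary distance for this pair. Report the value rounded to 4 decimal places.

Mismatches occur at site 2 (A↔G, transition), site 8 (C↔T, transition), site 9 (T↔G, transversion), site 11 (C↔T, transition), site 13 (T↔G, transversion), site 18 (C↔G, transversion), site 19 (T↔C, transition), site 28 (A↔C, transversion), site 31 (C↔T, transition), site 34 (A↔G, transition), site 35 (G↔A, transition).
Of the 11 differences, 7 transitions and 4 transversions over 36 sites: P = 7/36 = 0.194444, Q = 4/36 = 0.111111.
d = −0.5·ln(0.500001) − 0.25·ln(0.777778) = −0.5·(-0.693145) − 0.25·(-0.251314) = 0.4094.

0.4094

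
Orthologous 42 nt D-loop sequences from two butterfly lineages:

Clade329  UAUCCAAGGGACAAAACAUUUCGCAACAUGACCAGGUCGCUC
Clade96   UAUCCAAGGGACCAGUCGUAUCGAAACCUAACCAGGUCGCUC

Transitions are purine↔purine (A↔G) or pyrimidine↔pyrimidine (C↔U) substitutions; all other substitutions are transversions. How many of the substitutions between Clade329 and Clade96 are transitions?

3

The sequences differ at positions 13 (A/C, transversion), 15 (A/G, transition), 16 (A/U, transversion), 18 (A/G, transition), 20 (U/A, transversion), 24 (C/A, transversion), 28 (A/C, transversion), 30 (G/A, transition).
Of the 8 differences, 3 transitions and 5 transversions, so the answer is 3.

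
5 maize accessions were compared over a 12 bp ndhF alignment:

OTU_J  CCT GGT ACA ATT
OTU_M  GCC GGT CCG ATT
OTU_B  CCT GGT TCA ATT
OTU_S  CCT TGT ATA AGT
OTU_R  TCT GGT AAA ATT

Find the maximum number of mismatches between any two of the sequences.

Pairwise Hamming distances:
  OTU_J vs OTU_M: 4
  OTU_J vs OTU_B: 1
  OTU_J vs OTU_S: 3
  OTU_J vs OTU_R: 2
  OTU_M vs OTU_B: 4
  OTU_M vs OTU_S: 7
  OTU_M vs OTU_R: 5
  OTU_B vs OTU_S: 4
  OTU_B vs OTU_R: 3
  OTU_S vs OTU_R: 4
The largest is 7, between OTU_M and OTU_S.

7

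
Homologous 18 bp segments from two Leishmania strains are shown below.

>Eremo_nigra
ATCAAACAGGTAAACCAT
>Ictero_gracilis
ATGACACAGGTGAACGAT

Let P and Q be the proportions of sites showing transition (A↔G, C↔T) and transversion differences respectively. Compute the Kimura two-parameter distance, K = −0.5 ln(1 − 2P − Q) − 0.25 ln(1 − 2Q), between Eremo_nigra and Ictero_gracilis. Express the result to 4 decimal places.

The sequences differ at positions 3 (C/G, transversion), 5 (A/C, transversion), 12 (A/G, transition), 16 (C/G, transversion).
Of the 4 differences, 1 transition and 3 transversions over 18 sites: P = 1/18 = 0.055556, Q = 3/18 = 0.166667.
d = −0.5·ln(0.722221) − 0.25·ln(0.666666) = −0.5·(-0.325424) − 0.25·(-0.405466) = 0.2641.

0.2641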